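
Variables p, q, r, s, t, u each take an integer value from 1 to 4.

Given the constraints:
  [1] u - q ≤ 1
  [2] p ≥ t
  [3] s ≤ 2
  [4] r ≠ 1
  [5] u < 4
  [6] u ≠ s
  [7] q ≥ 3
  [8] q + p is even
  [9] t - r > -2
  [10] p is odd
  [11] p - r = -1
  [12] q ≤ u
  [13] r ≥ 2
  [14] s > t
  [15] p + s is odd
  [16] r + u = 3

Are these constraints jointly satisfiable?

Unsatisfiable

From constraint 13: r ≥ 2. From constraints 7 and 12: u ≥ q ≥ 3. Hence r + u ≥ 5. But constraint 16 requires r + u = 3, and 3 < 5. Contradiction.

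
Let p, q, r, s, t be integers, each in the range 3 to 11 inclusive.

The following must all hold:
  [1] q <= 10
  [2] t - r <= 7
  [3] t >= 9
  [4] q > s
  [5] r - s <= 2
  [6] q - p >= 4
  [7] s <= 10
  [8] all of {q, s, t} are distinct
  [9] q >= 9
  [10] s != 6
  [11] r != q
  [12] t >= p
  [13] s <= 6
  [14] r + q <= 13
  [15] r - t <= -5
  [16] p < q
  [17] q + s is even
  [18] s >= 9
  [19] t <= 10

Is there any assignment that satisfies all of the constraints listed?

Constraints 1, 3, 7, 9, 18, and 19 confine each of q, s, t to the 2 values {9, 10}.
Constraint 8 requires all 3 of them to be distinct, but only 2 values are available — impossible by the pigeonhole principle.

Unsatisfiable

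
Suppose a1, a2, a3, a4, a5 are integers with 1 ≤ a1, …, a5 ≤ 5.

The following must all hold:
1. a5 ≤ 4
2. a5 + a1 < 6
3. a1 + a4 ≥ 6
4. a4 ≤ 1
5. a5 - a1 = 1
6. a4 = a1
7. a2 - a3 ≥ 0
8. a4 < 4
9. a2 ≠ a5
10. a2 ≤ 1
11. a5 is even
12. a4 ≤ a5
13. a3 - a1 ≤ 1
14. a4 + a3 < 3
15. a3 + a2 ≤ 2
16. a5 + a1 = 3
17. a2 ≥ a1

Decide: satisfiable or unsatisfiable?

Unsatisfiable

From constraints 10 and 17: a1 ≤ a2 ≤ 1. From constraints 1 and 12: a4 ≤ a5 ≤ 4. Hence a1 + a4 ≤ 5. But constraint 3 requires a1 + a4 ≥ 6, and 6 > 5. Contradiction.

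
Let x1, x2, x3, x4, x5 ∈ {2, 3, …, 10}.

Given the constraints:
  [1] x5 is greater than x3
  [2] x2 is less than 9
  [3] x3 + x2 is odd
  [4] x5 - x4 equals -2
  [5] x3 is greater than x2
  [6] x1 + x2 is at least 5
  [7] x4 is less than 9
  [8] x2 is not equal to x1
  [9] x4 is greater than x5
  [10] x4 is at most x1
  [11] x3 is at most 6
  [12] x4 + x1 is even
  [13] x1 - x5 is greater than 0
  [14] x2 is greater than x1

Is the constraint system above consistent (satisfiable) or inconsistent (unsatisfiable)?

Constraints 1, 5, 9, 10, and 14 give x2 < x3, x3 < x5, x5 < x4, x4 ≤ x1, x1 < x2. Chaining: x2 < x3 < x5 < x4 ≤ x1 < x2, which forces x2 < x2 — impossible.

Unsatisfiable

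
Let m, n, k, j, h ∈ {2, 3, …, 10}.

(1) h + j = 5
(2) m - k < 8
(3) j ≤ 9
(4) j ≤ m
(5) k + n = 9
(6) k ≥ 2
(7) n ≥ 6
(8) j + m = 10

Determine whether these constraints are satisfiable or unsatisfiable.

Satisfiable

One satisfying assignment is m = 8, n = 7, k = 2, j = 2, h = 3.
For the less obvious constraints — constraint 1: h + j = 5; constraint 2: m - k = 6 — and the others hold by inspection.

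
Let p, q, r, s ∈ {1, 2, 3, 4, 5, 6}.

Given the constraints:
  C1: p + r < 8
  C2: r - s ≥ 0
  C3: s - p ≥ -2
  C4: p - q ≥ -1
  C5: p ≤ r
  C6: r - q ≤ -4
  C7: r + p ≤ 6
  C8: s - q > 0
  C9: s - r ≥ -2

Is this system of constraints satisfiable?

Constraints 2, 3, 4, and 6 give p − q ≥ -1, q − r ≥ 4, r − s ≥ 0, s − p ≥ -2.
Adding all 4 inequalities: the left sides telescope to 0, and the right sides sum to (-1) + 4 + 0 + (-2) = 1. So 0 ≥ 1, which is false.

Unsatisfiable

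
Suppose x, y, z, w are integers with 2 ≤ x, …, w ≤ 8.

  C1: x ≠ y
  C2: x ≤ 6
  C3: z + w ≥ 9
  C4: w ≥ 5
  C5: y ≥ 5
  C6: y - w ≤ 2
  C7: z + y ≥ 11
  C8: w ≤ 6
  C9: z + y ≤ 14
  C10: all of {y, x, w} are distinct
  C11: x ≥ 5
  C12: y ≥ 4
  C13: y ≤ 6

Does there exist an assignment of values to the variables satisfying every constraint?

Unsatisfiable

Constraints 2, 4, 5, 8, 11, and 13 confine each of y, x, w to the 2 values {5, 6}.
Constraint 10 requires all 3 of them to be distinct, but only 2 values are available — impossible by the pigeonhole principle.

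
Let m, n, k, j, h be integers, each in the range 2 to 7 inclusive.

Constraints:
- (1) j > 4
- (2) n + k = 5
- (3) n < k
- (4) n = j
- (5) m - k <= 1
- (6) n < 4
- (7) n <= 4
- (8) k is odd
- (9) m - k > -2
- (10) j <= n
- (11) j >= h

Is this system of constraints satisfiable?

From constraint 1: j ≥ 5. From constraints 7 and 10: j ≤ n and n ≤ 4, so j ≤ 4. But 4 < 5, so no value of j works.

Unsatisfiable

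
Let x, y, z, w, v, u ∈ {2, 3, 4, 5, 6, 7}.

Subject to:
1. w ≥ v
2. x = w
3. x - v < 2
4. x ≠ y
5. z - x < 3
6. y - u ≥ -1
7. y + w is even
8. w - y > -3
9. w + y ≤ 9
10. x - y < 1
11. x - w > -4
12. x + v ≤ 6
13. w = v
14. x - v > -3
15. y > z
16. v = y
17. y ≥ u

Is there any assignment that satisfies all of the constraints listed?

From constraints 2, 13, and 16, x = w = v = y, so x = y. But constraint 4 says x ≠ y. Contradiction.

Unsatisfiable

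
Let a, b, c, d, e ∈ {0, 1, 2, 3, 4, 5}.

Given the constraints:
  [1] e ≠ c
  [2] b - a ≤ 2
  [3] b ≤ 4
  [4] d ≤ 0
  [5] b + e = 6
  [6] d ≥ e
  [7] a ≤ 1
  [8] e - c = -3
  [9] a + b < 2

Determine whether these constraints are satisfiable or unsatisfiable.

Unsatisfiable

From constraint 3: b ≤ 4. From constraints 4 and 6: e ≤ d ≤ 0. Hence b + e ≤ 4. But constraint 5 requires b + e = 6, and 6 > 4. Contradiction.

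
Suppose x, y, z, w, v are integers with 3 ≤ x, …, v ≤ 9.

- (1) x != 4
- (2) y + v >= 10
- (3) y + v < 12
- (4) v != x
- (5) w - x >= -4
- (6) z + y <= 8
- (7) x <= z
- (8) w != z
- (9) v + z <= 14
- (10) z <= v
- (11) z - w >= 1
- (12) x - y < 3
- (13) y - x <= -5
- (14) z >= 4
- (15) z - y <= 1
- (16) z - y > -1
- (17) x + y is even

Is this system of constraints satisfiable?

Constraints 5, 11, 13, and 15 give z − w ≥ 1, w − x ≥ -4, x − y ≥ 5, y − z ≥ -1.
Adding all 4 inequalities: the left sides telescope to 0, and the right sides sum to 1 + (-4) + 5 + (-1) = 1. So 0 ≥ 1, which is false.

Unsatisfiable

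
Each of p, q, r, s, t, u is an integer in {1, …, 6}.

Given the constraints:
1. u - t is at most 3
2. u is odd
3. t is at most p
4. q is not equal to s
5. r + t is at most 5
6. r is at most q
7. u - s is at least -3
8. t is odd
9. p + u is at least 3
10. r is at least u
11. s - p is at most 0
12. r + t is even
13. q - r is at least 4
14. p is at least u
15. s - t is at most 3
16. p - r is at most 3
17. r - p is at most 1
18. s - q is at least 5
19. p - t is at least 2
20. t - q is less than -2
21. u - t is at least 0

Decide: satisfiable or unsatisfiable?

Constraints 1, 7, 13, 16, 18, and 19 give q − r ≥ 4, r − p ≥ -3, p − t ≥ 2, t − u ≥ -3, u − s ≥ -3, s − q ≥ 5.
Adding all 6 inequalities: the left sides telescope to 0, and the right sides sum to 4 + (-3) + 2 + (-3) + (-3) + 5 = 2. So 0 ≥ 2, which is false.

Unsatisfiable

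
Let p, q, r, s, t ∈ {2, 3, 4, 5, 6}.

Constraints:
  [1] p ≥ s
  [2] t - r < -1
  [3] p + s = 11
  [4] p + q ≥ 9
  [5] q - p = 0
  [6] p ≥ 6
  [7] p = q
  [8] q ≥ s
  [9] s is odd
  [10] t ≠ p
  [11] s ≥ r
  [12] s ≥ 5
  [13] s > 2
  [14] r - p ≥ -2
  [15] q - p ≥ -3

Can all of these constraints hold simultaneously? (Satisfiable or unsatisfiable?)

One satisfying assignment is p = 6, q = 6, r = 5, s = 5, t = 3.
For the less obvious constraints — constraint 2: t - r = -2; constraint 3: p + s = 11; constraint 4: p + q = 12 — and the others hold by inspection.

Satisfiable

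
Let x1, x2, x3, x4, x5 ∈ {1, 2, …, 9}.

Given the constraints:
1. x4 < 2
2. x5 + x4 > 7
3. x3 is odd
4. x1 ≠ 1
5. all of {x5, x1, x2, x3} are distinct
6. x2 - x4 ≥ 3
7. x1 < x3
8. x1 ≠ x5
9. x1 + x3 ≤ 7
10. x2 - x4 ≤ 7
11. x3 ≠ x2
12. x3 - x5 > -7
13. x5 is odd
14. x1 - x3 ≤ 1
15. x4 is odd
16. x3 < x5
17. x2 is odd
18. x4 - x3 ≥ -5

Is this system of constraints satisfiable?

Satisfiable

Try x1 = 2, x2 = 7, x3 = 3, x4 = 1, x5 = 9.
Check constraint 2: x5 + x4 = 10; constraint 6: x2 - x4 = 6. The remaining constraints are straightforward to verify.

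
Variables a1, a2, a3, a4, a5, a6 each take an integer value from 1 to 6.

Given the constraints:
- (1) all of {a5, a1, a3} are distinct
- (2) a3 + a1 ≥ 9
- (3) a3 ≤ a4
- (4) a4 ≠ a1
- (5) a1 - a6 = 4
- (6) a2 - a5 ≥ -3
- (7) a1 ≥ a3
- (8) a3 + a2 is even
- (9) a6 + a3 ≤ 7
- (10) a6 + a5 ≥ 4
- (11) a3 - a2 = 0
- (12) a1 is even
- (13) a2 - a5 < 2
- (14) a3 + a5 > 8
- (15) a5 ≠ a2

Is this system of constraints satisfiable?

Satisfiable

Take a1 = 6, a2 = 4, a3 = 4, a4 = 5, a5 = 5, a6 = 2. Then constraint 2: a3 + a1 = 10; constraint 5: a1 - a6 = 4, and every other listed constraint is also met.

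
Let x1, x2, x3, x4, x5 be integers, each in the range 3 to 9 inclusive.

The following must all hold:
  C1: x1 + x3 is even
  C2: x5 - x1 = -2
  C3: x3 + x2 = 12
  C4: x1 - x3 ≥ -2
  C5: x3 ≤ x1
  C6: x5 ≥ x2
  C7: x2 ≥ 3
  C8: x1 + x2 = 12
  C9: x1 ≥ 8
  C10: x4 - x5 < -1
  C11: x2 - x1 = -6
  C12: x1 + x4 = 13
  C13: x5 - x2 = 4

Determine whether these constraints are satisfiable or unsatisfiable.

Satisfiable

Setting (x1, x2, x3, x4, x5) = (9, 3, 9, 4, 7) satisfies everything: constraint 2: x5 - x1 = -2; constraint 3: x3 + x2 = 12, and the others follow.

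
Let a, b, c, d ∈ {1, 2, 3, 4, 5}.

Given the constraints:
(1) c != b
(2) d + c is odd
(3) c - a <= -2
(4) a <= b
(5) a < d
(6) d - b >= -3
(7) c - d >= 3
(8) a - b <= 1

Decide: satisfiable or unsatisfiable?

Unsatisfiable

Constraints 3, 6, 7, and 8 give d − b ≥ -3, b − a ≥ -1, a − c ≥ 2, c − d ≥ 3.
Adding all 4 inequalities: the left sides telescope to 0, and the right sides sum to (-3) + (-1) + 2 + 3 = 1. So 0 ≥ 1, which is false.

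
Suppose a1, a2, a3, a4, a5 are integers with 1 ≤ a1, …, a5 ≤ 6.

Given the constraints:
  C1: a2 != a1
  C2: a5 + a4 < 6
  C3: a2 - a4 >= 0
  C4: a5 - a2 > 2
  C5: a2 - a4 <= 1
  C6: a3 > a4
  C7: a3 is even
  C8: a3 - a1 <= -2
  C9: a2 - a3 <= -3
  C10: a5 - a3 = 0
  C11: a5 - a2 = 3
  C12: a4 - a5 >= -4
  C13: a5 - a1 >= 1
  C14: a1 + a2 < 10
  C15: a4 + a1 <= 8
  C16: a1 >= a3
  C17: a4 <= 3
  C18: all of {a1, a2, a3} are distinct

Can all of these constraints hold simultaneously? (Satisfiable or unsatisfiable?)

Unsatisfiable

Constraints 3, 8, 9, 12, and 13 give a1 − a3 ≥ 2, a3 − a2 ≥ 3, a2 − a4 ≥ 0, a4 − a5 ≥ -4, a5 − a1 ≥ 1.
Adding all 5 inequalities: the left sides telescope to 0, and the right sides sum to 2 + 3 + 0 + (-4) + 1 = 2. So 0 ≥ 2, which is false.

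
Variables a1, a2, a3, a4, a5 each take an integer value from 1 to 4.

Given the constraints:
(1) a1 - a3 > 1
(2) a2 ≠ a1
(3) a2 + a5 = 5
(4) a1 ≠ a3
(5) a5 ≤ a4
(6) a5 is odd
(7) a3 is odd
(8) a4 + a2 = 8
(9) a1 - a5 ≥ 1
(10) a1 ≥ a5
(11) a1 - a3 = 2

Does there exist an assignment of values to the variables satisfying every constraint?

Satisfiable

Try a1 = 3, a2 = 4, a3 = 1, a4 = 4, a5 = 1.
Check constraint 1: a1 - a3 = 2; constraint 3: a2 + a5 = 5; constraint 8: a4 + a2 = 8. The remaining constraints are straightforward to verify.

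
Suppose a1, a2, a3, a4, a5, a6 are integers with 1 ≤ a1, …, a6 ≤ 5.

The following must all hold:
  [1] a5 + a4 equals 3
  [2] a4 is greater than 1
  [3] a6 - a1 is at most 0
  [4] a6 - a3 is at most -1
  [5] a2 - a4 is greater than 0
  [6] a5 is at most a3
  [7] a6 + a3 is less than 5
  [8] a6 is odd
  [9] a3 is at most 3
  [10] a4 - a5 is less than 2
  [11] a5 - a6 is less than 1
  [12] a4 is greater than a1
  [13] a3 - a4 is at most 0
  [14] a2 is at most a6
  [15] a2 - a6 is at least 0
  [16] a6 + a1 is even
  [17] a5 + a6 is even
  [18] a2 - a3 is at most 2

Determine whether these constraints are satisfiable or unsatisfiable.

Constraints 3, 5, 12, and 14 give a6 ≤ a1, a1 < a4, a4 < a2, a2 ≤ a6. Chaining: a6 ≤ a1 < a4 < a2 ≤ a6, which forces a6 < a6 — impossible.

Unsatisfiable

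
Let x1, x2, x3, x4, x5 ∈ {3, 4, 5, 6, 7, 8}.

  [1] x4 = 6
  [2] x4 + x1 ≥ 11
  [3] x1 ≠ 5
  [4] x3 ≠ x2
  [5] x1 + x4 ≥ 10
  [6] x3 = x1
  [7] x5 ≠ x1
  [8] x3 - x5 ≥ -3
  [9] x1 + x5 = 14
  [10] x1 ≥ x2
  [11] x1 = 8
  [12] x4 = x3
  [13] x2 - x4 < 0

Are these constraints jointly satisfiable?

Constraint 1 fixes x4 = 6 and constraint 11 fixes x1 = 8. Constraints 6 and 12 give x4 = x3 = x1, so x4 = x1. But 6 ≠ 8 — contradiction.

Unsatisfiable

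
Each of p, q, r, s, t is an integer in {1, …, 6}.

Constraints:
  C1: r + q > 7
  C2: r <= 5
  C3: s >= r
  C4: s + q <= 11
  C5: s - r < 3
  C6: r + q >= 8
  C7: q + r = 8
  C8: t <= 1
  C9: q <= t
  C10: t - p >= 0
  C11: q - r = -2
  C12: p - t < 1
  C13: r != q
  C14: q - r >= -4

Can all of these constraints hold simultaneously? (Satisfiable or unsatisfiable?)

From constraint 2: r ≤ 5. From constraints 8 and 9: q ≤ t ≤ 1. Hence r + q ≤ 6. But constraint 6 requires r + q ≥ 8, and 8 > 6. Contradiction.

Unsatisfiable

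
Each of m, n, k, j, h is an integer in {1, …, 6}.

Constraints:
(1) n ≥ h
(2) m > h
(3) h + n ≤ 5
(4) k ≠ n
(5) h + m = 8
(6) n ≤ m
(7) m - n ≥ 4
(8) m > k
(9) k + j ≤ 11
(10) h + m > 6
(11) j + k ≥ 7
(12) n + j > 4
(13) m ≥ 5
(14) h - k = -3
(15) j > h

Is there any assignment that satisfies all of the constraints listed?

The assignment m = 6, n = 2, k = 5, j = 5, h = 2 works:
  constraint 3 holds since h + n = 4.
  constraint 5 holds since h + m = 8.
  constraint 7 holds since m - n = 4.
The rest check out directly.

Satisfiable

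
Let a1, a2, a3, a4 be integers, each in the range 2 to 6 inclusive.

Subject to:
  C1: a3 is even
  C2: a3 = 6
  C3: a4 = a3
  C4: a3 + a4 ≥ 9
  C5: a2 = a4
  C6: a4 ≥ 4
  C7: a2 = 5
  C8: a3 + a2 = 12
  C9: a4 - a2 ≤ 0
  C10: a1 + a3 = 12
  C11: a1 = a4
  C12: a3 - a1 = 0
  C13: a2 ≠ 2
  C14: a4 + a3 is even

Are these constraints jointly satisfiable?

Unsatisfiable

Constraint 7 fixes a2 = 5 and constraint 2 fixes a3 = 6. Constraints 3 and 5 give a2 = a4 = a3, so a2 = a3. But 5 ≠ 6 — contradiction.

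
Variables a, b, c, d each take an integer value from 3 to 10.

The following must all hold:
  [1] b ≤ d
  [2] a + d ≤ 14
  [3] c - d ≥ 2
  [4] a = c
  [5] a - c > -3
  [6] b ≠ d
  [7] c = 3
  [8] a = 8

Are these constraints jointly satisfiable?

Unsatisfiable

Constraint 8 fixes a = 8 and constraint 7 fixes c = 3, but constraint 4 requires a = c. Since 8 ≠ 3, contradiction.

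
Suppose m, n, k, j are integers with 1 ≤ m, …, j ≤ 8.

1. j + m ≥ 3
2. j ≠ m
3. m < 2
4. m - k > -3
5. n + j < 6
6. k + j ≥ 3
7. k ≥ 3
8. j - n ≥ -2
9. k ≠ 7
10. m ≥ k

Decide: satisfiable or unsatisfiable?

Unsatisfiable

From constraints 7 and 10: m ≥ k and k ≥ 3, so m ≥ 3. From constraint 3: m ≤ 1. But 1 < 3, so no value of m works.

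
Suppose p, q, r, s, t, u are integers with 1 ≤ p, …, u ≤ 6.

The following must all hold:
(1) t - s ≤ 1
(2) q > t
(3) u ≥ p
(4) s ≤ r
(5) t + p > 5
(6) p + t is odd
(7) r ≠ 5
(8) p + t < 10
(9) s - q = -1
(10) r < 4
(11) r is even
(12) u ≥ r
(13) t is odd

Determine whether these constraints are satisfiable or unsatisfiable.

The assignment p = 6, q = 2, r = 2, s = 1, t = 1, u = 6 works:
  constraint 1 holds since t - s = 0.
  constraint 5 holds since t + p = 7.
  constraint 8 holds since p + t = 7.
The rest check out directly.

Satisfiable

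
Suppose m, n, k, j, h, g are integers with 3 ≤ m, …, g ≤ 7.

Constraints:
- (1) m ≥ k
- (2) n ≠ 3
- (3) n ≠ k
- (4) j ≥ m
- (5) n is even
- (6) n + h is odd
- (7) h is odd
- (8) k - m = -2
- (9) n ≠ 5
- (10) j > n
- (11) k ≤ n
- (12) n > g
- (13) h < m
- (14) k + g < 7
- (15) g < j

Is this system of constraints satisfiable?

Setting (m, n, k, j, h, g) = (5, 6, 3, 7, 3, 3) satisfies everything: constraint 5: n = 6 is even; constraint 8: k - m = -2; constraint 14: k + g = 6, and the others follow.

Satisfiable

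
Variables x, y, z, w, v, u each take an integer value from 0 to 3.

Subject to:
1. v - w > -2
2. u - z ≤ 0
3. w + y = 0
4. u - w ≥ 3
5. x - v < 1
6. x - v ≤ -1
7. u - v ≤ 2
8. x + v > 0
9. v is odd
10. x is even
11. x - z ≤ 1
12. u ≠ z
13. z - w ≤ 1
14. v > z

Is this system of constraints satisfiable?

Constraints 2, 4, and 13 give w − z ≥ -1, z − u ≥ 0, u − w ≥ 3.
Adding all 3 inequalities: the left sides telescope to 0, and the right sides sum to (-1) + 0 + 3 = 2. So 0 ≥ 2, which is false.

Unsatisfiable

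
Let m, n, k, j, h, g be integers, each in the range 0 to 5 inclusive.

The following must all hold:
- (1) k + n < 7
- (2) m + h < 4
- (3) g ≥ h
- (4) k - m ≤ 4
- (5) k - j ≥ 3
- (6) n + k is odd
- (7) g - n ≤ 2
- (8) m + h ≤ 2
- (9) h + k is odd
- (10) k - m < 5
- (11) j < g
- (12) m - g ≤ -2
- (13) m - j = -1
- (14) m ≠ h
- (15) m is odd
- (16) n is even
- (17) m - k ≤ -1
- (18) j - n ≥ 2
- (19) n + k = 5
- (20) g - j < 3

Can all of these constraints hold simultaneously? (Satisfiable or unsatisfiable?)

Unsatisfiable

Constraints 4, 5, 7, 12, and 18 give m − k ≥ -4, k − j ≥ 3, j − n ≥ 2, n − g ≥ -2, g − m ≥ 2.
Adding all 5 inequalities: the left sides telescope to 0, and the right sides sum to (-4) + 3 + 2 + (-2) + 2 = 1. So 0 ≥ 1, which is false.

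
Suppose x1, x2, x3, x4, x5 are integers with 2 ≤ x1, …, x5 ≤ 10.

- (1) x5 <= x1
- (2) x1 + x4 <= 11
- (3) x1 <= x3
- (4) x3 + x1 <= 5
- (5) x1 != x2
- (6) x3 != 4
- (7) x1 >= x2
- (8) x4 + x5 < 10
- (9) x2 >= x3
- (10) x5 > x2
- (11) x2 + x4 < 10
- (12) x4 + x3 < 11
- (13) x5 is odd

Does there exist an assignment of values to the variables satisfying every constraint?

Unsatisfiable

Constraints 1, 3, 9, and 10 give x2 < x5, x5 ≤ x1, x1 ≤ x3, x3 ≤ x2. Chaining: x2 < x5 ≤ x1 ≤ x3 ≤ x2, which forces x2 < x2 — impossible.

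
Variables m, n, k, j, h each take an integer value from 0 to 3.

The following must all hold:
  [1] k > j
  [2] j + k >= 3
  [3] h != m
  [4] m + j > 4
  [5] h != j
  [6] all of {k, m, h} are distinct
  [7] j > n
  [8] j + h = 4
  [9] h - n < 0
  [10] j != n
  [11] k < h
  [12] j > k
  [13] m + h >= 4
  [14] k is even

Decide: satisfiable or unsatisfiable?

Constraints 1, 7, 9, and 11 give h < n, n < j, j < k, k < h. Chaining: h < n < j < k < h, which forces h < h — impossible.

Unsatisfiable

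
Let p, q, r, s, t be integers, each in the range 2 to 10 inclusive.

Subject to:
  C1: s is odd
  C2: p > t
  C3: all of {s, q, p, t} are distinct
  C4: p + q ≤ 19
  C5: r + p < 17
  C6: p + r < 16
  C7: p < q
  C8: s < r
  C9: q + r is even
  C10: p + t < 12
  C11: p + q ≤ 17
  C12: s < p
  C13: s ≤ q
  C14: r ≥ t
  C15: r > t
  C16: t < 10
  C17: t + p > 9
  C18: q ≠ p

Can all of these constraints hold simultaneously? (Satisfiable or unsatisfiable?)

The assignment p = 6, q = 10, r = 8, s = 3, t = 4 works:
  constraint 4 holds since p + q = 16.
  constraint 5 holds since r + p = 14.
  constraint 6 holds since p + r = 14.
The rest check out directly.

Satisfiable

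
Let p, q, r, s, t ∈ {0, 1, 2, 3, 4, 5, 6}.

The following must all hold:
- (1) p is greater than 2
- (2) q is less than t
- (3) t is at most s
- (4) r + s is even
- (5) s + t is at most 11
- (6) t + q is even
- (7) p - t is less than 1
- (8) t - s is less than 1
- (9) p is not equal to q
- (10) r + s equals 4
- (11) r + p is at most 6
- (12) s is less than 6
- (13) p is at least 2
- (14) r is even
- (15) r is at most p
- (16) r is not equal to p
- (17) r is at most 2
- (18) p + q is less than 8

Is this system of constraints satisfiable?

The assignment p = 4, q = 2, r = 0, s = 4, t = 4 works:
  constraint 5 holds since s + t = 8.
  constraint 7 holds since p - t = 0.
  constraint 8 holds since t - s = 0.
The rest check out directly.

Satisfiable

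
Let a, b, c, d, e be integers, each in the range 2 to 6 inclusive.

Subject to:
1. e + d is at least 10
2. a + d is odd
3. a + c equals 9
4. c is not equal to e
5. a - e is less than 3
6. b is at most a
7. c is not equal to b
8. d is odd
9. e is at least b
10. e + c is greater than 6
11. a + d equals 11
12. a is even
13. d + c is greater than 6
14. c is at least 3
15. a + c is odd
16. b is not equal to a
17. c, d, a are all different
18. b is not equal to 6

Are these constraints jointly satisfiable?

Satisfiable

Try a = 6, b = 5, c = 3, d = 5, e = 5.
Check constraint 1: e + d = 10; constraint 3: a + c = 9. The remaining constraints are straightforward to verify.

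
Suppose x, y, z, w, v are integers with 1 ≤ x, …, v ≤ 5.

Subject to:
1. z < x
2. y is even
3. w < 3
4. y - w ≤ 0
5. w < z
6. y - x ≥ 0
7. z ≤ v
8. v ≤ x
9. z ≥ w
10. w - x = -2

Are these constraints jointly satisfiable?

Constraints 1, 4, 5, and 6 give w < z, z < x, x ≤ y, y ≤ w. Chaining: w < z < x ≤ y ≤ w, which forces w < w — impossible.

Unsatisfiable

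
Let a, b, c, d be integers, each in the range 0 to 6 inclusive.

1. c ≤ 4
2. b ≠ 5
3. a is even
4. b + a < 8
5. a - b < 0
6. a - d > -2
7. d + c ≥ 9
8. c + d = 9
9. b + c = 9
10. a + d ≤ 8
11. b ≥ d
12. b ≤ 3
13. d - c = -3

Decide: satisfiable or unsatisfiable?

From constraints 11 and 12: d ≤ b ≤ 3. From constraint 1: c ≤ 4. Hence d + c ≤ 7. But constraint 7 requires d + c ≥ 9, and 9 > 7. Contradiction.

Unsatisfiable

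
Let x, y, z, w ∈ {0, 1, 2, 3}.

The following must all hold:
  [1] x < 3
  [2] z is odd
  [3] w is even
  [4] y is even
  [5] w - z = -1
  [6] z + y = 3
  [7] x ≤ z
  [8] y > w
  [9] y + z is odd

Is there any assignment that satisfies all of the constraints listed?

Setting (x, y, z, w) = (0, 2, 1, 0) satisfies everything: constraint 5: w - z = -1; constraint 6: z + y = 3, and the others follow.

Satisfiable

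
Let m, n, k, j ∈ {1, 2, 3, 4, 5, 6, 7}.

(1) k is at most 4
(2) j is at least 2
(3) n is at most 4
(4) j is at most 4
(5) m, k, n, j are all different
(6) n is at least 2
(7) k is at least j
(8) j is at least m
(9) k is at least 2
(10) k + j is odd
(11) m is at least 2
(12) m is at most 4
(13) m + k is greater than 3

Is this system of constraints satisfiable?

Unsatisfiable

Constraints 1, 2, 3, 4, 6, 9, 11, and 12 confine each of m, k, n, j to the 3 values {2, …, 4}.
Constraint 5 requires all 4 of them to be distinct, but only 3 values are available — impossible by the pigeonhole principle.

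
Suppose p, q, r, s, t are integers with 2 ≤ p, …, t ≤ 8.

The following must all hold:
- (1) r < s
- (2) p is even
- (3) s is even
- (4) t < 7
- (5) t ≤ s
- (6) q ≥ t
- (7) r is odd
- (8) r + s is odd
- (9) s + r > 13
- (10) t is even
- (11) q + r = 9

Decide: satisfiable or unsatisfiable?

Setting (p, q, r, s, t) = (2, 2, 7, 8, 2) satisfies everything: constraint 9: s + r = 15; constraint 11: q + r = 9, and the others follow.

Satisfiable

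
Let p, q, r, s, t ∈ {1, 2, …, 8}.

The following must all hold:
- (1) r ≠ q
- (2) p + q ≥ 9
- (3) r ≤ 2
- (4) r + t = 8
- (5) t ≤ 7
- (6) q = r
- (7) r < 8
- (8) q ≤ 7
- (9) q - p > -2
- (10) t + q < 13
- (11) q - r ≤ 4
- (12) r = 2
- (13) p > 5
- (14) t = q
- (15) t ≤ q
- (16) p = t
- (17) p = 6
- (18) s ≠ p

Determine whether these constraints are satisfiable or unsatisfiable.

Unsatisfiable

Constraint 17 fixes p = 6 and constraint 12 fixes r = 2. Constraints 6, 14, and 16 give p = t = q = r, so p = r. But 6 ≠ 2 — contradiction.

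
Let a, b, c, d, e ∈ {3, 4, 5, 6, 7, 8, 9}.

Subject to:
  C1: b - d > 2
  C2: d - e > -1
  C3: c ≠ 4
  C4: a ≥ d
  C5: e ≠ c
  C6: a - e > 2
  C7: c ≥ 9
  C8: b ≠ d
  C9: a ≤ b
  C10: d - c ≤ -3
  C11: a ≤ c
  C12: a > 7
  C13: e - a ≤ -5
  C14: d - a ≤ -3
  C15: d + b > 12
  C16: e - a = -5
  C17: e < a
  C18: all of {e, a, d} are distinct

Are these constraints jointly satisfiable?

One satisfying assignment is a = 9, b = 9, c = 9, d = 5, e = 4.
For the less obvious constraints — constraint 1: b - d = 4; constraint 2: d - e = 1 — and the others hold by inspection.

Satisfiable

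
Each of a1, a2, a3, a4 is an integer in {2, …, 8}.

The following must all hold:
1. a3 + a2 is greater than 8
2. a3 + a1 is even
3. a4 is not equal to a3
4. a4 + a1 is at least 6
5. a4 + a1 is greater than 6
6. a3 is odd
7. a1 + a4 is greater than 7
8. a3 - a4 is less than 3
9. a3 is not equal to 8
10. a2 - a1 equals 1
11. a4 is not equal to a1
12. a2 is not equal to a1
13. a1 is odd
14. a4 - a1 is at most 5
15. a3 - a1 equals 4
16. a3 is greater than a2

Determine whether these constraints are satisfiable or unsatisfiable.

Satisfiable

Take a1 = 3, a2 = 4, a3 = 7, a4 = 6. Then constraint 1: a3 + a2 = 11; constraint 4: a4 + a1 = 9; constraint 5: a4 + a1 = 9, and every other listed constraint is also met.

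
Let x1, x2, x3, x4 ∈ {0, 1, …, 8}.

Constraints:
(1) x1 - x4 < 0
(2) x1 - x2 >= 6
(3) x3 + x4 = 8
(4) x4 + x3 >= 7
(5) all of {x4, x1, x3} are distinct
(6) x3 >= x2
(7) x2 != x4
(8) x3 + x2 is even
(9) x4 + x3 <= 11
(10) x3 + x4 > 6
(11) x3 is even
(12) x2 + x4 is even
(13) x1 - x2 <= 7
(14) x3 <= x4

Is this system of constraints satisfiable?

One satisfying assignment is x1 = 7, x2 = 0, x3 = 0, x4 = 8.
For the less obvious constraints — constraint 1: x1 - x4 = -1; constraint 2: x1 - x2 = 7; constraint 3: x3 + x4 = 8 — and the others hold by inspection.

Satisfiable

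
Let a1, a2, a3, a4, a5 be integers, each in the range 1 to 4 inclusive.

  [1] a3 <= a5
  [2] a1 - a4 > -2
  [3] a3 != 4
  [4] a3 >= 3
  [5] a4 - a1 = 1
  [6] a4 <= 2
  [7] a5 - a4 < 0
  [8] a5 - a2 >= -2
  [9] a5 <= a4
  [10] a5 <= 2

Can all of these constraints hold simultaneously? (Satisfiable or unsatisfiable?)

Unsatisfiable

From constraints 1 and 4: a5 ≥ a3 and a3 ≥ 3, so a5 ≥ 3. From constraints 6 and 9: a5 ≤ a4 and a4 ≤ 2, so a5 ≤ 2. But 2 < 3, so no value of a5 works.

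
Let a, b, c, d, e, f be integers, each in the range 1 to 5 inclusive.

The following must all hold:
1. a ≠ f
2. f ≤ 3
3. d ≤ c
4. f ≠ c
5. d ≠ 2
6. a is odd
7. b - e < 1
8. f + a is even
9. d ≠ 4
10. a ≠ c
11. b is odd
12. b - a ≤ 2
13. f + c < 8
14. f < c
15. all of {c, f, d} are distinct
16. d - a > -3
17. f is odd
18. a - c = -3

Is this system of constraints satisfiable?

Try a = 1, b = 1, c = 4, d = 1, e = 1, f = 3.
Check constraint 7: b - e = 0; constraint 12: b - a = 0; constraint 13: f + c = 7. The remaining constraints are straightforward to verify.

Satisfiable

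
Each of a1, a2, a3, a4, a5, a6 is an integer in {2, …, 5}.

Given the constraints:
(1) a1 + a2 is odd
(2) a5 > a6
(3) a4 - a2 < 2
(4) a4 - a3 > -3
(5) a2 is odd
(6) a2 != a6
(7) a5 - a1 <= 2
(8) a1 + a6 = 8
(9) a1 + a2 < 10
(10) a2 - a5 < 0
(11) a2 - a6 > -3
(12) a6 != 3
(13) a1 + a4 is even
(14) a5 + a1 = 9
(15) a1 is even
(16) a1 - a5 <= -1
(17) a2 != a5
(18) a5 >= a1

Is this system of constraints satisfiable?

Try a1 = 4, a2 = 3, a3 = 5, a4 = 4, a5 = 5, a6 = 4.
Check constraint 3: a4 - a2 = 1; constraint 4: a4 - a3 = -1; constraint 7: a5 - a1 = 1. The remaining constraints are straightforward to verify.

Satisfiable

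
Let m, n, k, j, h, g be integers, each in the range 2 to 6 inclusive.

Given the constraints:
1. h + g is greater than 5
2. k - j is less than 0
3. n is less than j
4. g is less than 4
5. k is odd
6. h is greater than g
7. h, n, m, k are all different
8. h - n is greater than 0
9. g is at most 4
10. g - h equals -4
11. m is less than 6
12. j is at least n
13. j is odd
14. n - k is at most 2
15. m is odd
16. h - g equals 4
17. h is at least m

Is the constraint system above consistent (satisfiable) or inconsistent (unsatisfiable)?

Take m = 5, n = 4, k = 3, j = 5, h = 6, g = 2. Then constraint 1: h + g = 8; constraint 2: k - j = -2, and every other listed constraint is also met.

Satisfiable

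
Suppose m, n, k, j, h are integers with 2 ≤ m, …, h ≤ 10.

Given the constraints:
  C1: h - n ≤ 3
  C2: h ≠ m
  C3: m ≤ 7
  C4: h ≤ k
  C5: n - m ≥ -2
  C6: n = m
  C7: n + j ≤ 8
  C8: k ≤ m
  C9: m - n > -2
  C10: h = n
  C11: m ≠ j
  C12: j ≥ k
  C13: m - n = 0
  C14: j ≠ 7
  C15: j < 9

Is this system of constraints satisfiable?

Unsatisfiable

From constraints 6 and 10, h = n = m, so h = m. But constraint 2 says h ≠ m. Contradiction.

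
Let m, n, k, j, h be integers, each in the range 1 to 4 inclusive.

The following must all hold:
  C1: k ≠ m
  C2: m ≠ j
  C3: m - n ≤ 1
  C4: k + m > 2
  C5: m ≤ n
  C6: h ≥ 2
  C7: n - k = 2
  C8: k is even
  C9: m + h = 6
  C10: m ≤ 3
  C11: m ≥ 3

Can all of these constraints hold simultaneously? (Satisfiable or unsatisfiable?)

Satisfiable

Take m = 3, n = 4, k = 2, j = 1, h = 3. Then constraint 3: m - n = -1; constraint 4: k + m = 5; constraint 7: n - k = 2, and every other listed constraint is also met.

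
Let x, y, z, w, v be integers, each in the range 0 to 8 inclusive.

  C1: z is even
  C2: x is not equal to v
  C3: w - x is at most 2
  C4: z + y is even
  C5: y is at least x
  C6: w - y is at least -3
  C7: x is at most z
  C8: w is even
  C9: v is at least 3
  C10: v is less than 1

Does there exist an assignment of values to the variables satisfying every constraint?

Unsatisfiable

From constraint 9: v ≥ 3. From constraint 10: v ≤ 0. But 0 < 3, so no value of v works.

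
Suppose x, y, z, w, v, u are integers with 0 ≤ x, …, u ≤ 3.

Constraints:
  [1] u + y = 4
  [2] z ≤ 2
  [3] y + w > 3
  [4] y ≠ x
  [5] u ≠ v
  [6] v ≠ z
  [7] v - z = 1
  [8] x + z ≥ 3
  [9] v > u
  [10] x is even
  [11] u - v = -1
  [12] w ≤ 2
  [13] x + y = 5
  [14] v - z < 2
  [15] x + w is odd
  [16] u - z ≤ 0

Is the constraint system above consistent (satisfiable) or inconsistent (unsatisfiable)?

Satisfiable

Try x = 2, y = 3, z = 1, w = 1, v = 2, u = 1.
Check constraint 1: u + y = 4; constraint 3: y + w = 4; constraint 7: v - z = 1. The remaining constraints are straightforward to verify.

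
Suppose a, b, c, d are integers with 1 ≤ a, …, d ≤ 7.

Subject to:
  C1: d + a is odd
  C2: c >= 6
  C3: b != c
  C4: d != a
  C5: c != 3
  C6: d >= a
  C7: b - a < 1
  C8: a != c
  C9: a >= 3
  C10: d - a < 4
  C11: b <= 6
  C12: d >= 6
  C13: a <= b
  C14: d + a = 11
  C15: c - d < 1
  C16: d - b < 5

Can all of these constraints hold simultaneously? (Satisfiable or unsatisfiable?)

Setting (a, b, c, d) = (4, 4, 7, 7) satisfies everything: constraint 7: b - a = 0; constraint 10: d - a = 3; constraint 14: d + a = 11, and the others follow.

Satisfiable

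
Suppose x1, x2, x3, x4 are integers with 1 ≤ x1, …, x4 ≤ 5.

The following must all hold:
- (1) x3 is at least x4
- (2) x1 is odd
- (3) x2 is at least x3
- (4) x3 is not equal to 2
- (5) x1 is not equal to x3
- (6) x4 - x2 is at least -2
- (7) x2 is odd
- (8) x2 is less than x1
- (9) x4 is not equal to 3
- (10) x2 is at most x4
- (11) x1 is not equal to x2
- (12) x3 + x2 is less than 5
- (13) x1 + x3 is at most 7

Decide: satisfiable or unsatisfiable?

Setting (x1, x2, x3, x4) = (5, 1, 1, 1) satisfies everything: constraint 6: x4 - x2 = 0; constraint 12: x3 + x2 = 2, and the others follow.

Satisfiable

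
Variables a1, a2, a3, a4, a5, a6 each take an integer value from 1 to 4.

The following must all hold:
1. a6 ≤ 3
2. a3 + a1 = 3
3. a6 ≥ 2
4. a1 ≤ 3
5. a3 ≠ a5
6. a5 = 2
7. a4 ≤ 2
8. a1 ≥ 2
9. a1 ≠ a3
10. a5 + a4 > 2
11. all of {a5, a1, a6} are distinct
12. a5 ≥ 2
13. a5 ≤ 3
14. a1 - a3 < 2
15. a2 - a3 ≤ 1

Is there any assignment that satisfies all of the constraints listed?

Unsatisfiable

Constraints 1, 3, 4, 8, 12, and 13 confine each of a5, a1, a6 to the 2 values {2, 3}.
Constraint 11 requires all 3 of them to be distinct, but only 2 values are available — impossible by the pigeonhole principle.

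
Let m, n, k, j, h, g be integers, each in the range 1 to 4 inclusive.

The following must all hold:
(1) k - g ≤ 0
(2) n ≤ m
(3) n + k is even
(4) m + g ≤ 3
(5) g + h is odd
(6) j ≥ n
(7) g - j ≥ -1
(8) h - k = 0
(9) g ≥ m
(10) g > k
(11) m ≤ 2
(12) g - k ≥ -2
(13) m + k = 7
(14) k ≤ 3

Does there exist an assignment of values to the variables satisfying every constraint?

Unsatisfiable

From constraint 11: m ≤ 2. From constraint 14: k ≤ 3. Hence m + k ≤ 5. But constraint 13 requires m + k = 7, and 7 > 5. Contradiction.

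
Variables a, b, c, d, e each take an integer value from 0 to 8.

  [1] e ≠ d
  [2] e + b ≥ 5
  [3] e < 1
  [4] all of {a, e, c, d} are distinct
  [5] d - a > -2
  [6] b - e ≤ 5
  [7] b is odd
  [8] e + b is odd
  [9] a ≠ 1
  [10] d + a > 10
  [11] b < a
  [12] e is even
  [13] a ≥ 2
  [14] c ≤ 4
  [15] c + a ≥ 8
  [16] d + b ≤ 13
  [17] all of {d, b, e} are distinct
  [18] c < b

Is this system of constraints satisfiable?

Try a = 7, b = 5, c = 2, d = 6, e = 0.
Check constraint 2: e + b = 5; constraint 5: d - a = -1; constraint 6: b - e = 5. The remaining constraints are straightforward to verify.

Satisfiable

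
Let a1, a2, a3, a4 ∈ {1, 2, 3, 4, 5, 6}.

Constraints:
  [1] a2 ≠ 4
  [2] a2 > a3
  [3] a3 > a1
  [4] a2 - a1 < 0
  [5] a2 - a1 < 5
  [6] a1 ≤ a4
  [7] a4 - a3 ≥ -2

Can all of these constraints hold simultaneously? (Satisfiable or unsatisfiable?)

Constraints 2, 3, and 4 give a2 < a1, a1 < a3, a3 < a2. Chaining: a2 < a1 < a3 < a2, which forces a2 < a2 — impossible.

Unsatisfiable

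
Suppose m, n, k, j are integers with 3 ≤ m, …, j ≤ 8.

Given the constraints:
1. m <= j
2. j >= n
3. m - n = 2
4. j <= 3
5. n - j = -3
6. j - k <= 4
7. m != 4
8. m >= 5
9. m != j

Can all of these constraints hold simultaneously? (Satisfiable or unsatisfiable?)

Unsatisfiable

From constraint 8: m ≥ 5. From constraints 1 and 4: m ≤ j and j ≤ 3, so m ≤ 3. But 3 < 5, so no value of m works.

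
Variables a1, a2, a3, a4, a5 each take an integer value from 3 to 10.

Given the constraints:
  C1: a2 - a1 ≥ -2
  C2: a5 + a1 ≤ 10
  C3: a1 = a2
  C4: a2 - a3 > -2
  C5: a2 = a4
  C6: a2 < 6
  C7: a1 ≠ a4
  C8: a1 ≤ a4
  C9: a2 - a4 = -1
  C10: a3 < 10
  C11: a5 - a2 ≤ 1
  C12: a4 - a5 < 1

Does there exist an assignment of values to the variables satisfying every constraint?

Unsatisfiable

From constraints 3 and 5, a1 = a2 = a4, so a1 = a4. But constraint 7 says a1 ≠ a4. Contradiction.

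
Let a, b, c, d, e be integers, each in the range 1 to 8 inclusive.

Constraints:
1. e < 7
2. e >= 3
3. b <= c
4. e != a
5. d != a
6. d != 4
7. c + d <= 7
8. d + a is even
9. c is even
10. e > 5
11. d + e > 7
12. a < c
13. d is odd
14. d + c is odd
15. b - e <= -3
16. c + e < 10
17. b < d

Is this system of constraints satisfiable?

Satisfiable

The assignment a = 1, b = 1, c = 2, d = 3, e = 6 works:
  constraint 7 holds since c + d = 5.
  constraint 11 holds since d + e = 9.
  constraint 15 holds since b - e = -5.
The rest check out directly.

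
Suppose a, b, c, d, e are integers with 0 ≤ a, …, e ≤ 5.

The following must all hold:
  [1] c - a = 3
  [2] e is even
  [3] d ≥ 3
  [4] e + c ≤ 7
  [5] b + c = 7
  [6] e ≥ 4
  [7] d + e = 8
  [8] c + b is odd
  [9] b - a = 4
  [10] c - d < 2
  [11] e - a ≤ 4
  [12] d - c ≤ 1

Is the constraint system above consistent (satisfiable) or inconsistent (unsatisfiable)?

Setting (a, b, c, d, e) = (0, 4, 3, 4, 4) satisfies everything: constraint 1: c - a = 3; constraint 4: e + c = 7; constraint 5: b + c = 7, and the others follow.

Satisfiable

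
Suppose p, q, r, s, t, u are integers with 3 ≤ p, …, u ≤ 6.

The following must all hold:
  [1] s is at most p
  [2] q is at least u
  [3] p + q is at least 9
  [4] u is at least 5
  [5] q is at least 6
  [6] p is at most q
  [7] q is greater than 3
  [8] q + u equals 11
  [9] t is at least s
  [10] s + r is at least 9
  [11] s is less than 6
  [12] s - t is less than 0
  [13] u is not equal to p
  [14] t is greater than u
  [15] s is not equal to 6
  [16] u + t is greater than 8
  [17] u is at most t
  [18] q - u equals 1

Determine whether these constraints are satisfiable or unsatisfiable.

One satisfying assignment is p = 3, q = 6, r = 6, s = 3, t = 6, u = 5.
For the less obvious constraints — constraint 3: p + q = 9; constraint 8: q + u = 11; constraint 10: s + r = 9 — and the others hold by inspection.

Satisfiable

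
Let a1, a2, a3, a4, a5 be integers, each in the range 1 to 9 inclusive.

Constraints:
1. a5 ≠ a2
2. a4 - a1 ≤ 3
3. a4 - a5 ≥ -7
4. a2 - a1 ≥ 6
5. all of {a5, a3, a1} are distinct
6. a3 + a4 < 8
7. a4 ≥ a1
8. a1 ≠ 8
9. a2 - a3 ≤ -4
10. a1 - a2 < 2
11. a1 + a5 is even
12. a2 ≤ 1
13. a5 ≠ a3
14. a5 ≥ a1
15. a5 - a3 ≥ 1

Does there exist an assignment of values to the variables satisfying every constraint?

Unsatisfiable

Constraints 2, 3, 4, 9, and 15 give a4 − a5 ≥ -7, a5 − a3 ≥ 1, a3 − a2 ≥ 4, a2 − a1 ≥ 6, a1 − a4 ≥ -3.
Adding all 5 inequalities: the left sides telescope to 0, and the right sides sum to (-7) + 1 + 4 + 6 + (-3) = 1. So 0 ≥ 1, which is false.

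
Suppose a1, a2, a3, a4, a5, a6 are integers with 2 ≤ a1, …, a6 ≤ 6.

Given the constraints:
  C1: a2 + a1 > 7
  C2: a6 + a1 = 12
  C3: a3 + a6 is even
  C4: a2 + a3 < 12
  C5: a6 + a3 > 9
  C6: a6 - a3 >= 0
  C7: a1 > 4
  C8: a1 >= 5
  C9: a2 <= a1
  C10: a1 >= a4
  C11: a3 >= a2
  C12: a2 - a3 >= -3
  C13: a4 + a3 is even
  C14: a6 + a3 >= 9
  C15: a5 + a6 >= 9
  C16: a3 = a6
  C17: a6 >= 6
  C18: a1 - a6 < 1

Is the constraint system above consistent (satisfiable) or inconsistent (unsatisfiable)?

Satisfiable

The assignment a1 = 6, a2 = 3, a3 = 6, a4 = 6, a5 = 6, a6 = 6 works:
  constraint 1 holds since a2 + a1 = 9.
  constraint 2 holds since a6 + a1 = 12.
  constraint 4 holds since a2 + a3 = 9.
The rest check out directly.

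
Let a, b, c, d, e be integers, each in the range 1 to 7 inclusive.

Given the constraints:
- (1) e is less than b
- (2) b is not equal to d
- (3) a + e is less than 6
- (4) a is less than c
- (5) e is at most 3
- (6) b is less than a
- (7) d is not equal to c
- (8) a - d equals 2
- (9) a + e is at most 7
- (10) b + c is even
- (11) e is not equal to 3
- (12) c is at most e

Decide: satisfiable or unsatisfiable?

Unsatisfiable

Constraints 1, 4, 6, and 12 give c ≤ e, e < b, b < a, a < c. Chaining: c ≤ e < b < a < c, which forces c < c — impossible.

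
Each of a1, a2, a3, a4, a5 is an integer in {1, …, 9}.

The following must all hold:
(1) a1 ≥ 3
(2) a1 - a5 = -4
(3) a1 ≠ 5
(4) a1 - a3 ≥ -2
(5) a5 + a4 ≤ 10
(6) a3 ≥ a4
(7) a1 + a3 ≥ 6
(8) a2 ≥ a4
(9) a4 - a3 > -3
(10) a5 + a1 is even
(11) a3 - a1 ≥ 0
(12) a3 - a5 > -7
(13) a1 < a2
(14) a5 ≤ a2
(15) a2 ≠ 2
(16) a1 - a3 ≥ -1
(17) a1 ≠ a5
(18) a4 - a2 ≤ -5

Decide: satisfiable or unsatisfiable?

Satisfiable

One satisfying assignment is a1 = 3, a2 = 7, a3 = 3, a4 = 2, a5 = 7.
For the less obvious constraints — constraint 2: a1 - a5 = -4; constraint 4: a1 - a3 = 0 — and the others hold by inspection.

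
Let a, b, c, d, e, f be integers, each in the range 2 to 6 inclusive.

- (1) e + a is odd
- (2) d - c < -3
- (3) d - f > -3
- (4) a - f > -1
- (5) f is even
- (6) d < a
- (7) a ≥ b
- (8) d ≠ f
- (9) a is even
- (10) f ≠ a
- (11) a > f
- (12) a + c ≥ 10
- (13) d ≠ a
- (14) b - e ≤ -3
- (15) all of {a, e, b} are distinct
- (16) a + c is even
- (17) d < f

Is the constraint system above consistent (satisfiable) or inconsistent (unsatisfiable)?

Satisfiable

One satisfying assignment is a = 6, b = 2, c = 6, d = 2, e = 5, f = 4.
For the less obvious constraints — constraint 2: d - c = -4; constraint 3: d - f = -2 — and the others hold by inspection.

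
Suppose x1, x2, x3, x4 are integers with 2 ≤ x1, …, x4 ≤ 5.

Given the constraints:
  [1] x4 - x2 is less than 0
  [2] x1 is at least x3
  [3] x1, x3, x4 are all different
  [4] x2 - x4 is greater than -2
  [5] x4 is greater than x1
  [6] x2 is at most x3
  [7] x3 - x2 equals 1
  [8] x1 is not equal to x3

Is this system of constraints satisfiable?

Constraints 1, 2, 5, and 6 give x3 ≤ x1, x1 < x4, x4 < x2, x2 ≤ x3. Chaining: x3 ≤ x1 < x4 < x2 ≤ x3, which forces x3 < x3 — impossible.

Unsatisfiable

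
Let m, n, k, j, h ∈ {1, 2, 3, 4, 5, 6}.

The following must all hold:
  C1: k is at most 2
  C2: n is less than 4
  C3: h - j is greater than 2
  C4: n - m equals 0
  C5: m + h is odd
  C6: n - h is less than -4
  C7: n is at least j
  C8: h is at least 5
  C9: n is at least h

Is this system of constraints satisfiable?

From constraints 8 and 9: n ≥ h and h ≥ 5, so n ≥ 5. From constraint 2: n ≤ 3. But 3 < 5, so no value of n works.

Unsatisfiable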